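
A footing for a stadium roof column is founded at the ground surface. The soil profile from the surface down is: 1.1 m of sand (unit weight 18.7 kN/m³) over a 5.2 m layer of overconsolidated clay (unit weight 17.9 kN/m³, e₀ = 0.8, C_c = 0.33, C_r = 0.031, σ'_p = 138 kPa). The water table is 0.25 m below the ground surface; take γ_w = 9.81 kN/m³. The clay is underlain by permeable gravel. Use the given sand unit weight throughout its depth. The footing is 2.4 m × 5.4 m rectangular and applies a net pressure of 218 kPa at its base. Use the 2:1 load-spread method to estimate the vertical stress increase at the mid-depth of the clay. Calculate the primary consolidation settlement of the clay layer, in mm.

S_c ≈ 36.1 mm

Mid-depth of clay below the ground surface: z = 1.1 + 5.2/2 = 3.7 m.
Total vertical stress at mid-clay: σ_v = 18.7×1.1 + 17.9×2.6 = 67.11 kPa.
Pore pressure: u = 9.81×(3.7 − 0.25) = 33.845 kPa.
Initial effective stress: σ'_0 = σ_v − u = 67.11 − 33.845 = 33.265 kPa.
Stress increase at mid-clay by the 2:1 spreading method:
Δσ = qBL/((B+z)(L+z)) = 218×2.4×5.4/((2.4+3.7)(5.4+3.7)) = 50.897 kPa
Final effective stress: σ'_f = 33.265 + 50.897 = 84.162 kPa.
σ'_f = 84.162 ≤ σ'_p = 138 kPa, so the clay remains overconsolidated and only the recompression index applies:
S_c = C_r·H/(1+e₀)·log₁₀(σ'_f/σ'_0) = 0.031×5.2/1.8×log₁₀(84.162/33.265)
    = 0.089556 × 0.40313 = 0.0361 m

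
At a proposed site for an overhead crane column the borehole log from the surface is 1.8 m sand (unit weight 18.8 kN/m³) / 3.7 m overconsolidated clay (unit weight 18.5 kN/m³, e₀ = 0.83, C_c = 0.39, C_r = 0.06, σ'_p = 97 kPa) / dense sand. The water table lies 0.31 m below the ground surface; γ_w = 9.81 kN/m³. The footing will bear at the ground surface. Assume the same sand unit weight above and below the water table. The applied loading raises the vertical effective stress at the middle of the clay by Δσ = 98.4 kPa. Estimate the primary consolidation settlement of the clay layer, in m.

Mid-depth of clay below the ground surface: z = 1.8 + 3.7/2 = 3.65 m.
Total vertical stress at mid-clay: σ_v = 18.8×1.8 + 18.5×1.85 = 68.065 kPa.
Pore pressure: u = 9.81×(3.65 − 0.31) = 32.765 kPa.
Initial effective stress: σ'_0 = σ_v − u = 68.065 − 32.765 = 35.3 kPa.
Final effective stress: σ'_f = 35.3 + 98.4 = 133.7 kPa.
σ'_f = 133.7 > σ'_p = 97 kPa, so the stress path crosses the preconsolidation pressure — recompression up to σ'_p, then virgin compression beyond:
S_c = H/(1+e₀)·[C_r·log₁₀(σ'_p/σ'_0) + C_c·log₁₀(σ'_f/σ'_p)]
    = 3.7/1.83 × [0.06×log₁₀(97/35.3) + 0.39×log₁₀(133.7/97)]
    = 2.0219 × [0.02634 + 0.05435] = 0.1631 m

S_c ≈ 0.163 m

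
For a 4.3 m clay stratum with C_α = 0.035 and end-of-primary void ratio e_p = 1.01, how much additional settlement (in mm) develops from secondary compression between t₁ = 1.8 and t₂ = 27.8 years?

Secondary compression: S_s = C_α·H/(1+e_p)·log₁₀(t₂/t₁)
S_s = 0.035×4.3/(1+1.01)×log₁₀(27.8/1.8)
    = 0.07488 × 1.189 = 0.08901 m

S_s ≈ 89 mm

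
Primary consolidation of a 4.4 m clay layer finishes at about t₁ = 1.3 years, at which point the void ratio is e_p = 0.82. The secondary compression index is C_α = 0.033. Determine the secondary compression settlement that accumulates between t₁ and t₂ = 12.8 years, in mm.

Secondary compression: S_s = C_α·H/(1+e_p)·log₁₀(t₂/t₁)
S_s = 0.033×4.4/(1+0.82)×log₁₀(12.8/1.3)
    = 0.07978 × 0.9933 = 0.07924 m

S_s ≈ 79.2 mm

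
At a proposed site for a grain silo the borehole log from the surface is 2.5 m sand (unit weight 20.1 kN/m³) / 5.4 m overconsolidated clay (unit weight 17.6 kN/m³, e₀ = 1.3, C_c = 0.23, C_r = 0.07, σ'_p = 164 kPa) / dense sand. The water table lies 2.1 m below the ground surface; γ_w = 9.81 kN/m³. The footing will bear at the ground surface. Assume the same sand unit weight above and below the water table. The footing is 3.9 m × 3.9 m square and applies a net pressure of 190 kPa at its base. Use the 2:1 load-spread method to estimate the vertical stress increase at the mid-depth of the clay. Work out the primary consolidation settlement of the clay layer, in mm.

S_c ≈ 29.8 mm

Mid-depth of clay below the ground surface: z = 2.5 + 5.4/2 = 5.2 m.
Total vertical stress at mid-clay: σ_v = 20.1×2.5 + 17.6×2.7 = 97.77 kPa.
Pore pressure: u = 9.81×(5.2 − 2.1) = 30.411 kPa.
Initial effective stress: σ'_0 = σ_v − u = 97.77 − 30.411 = 67.359 kPa.
Stress increase at mid-clay by the 2:1 spreading method:
Δσ = qBL/((B+z)(L+z)) = 190×3.9×3.9/((3.9+5.2)(3.9+5.2)) = 34.898 kPa
Final effective stress: σ'_f = 67.359 + 34.898 = 102.26 kPa.
σ'_f = 102.26 ≤ σ'_p = 164 kPa, so the clay remains overconsolidated and only the recompression index applies:
S_c = C_r·H/(1+e₀)·log₁₀(σ'_f/σ'_0) = 0.07×5.4/2.3×log₁₀(102.26/67.359)
    = 0.16435 × 0.18131 = 0.0298 m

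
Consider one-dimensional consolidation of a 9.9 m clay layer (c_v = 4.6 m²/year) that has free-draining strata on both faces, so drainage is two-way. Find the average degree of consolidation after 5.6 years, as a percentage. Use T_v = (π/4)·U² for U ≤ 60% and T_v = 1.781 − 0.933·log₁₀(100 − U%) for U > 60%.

U ≈ 93.9 %

Drainage path length: H_d = H/2 = 4.95 m (double drainage).
T_v = c_v·t/H_d² = 4.6×5.6/4.95² = 1.0513.
T_v = 1.0513 corresponds to the U > 60% branch:
U = 1 − 10^((1.781 − T_v)/0.933)/100 = 0.9395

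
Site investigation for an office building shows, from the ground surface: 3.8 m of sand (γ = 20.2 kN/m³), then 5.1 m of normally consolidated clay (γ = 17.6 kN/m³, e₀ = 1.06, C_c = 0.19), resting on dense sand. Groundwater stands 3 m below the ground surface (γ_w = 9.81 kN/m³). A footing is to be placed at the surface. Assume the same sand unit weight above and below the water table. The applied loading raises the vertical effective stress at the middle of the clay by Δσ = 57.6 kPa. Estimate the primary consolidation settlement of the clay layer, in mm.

Mid-depth of clay below the ground surface: z = 3.8 + 5.1/2 = 6.35 m.
Total vertical stress at mid-clay: σ_v = 20.2×3.8 + 17.6×2.55 = 121.64 kPa.
Pore pressure: u = 9.81×(6.35 − 3) = 32.864 kPa.
Initial effective stress: σ'_0 = σ_v − u = 121.64 − 32.864 = 88.776 kPa.
Final effective stress: σ'_f = σ'_0 + Δσ = 88.776 + 57.6 = 146.38 kPa.
Normally consolidated clay, so the full stress increment lies on the virgin compression line:
S_c = C_c·H/(1+e₀)·log₁₀(σ'_f/σ'_0) = 0.19×5.1/(1+1.06)×log₁₀(146.38/88.776)
    = 0.47039 × 0.21719 = 0.1022 m

S_c ≈ 102 mm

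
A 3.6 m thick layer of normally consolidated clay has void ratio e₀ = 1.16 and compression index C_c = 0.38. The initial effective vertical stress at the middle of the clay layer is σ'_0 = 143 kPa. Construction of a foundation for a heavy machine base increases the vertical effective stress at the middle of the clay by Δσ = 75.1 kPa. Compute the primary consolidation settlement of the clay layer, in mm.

Final effective stress: σ'_f = σ'_0 + Δσ = 143 + 75.1 = 218.1 kPa.
Normally consolidated clay, so the full stress increment lies on the virgin compression line:
S_c = C_c·H/(1+e₀)·log₁₀(σ'_f/σ'_0) = 0.38×3.6/(1+1.16)×log₁₀(218.1/143)
    = 0.63333 × 0.18332 = 0.1161 m

S_c ≈ 116 mm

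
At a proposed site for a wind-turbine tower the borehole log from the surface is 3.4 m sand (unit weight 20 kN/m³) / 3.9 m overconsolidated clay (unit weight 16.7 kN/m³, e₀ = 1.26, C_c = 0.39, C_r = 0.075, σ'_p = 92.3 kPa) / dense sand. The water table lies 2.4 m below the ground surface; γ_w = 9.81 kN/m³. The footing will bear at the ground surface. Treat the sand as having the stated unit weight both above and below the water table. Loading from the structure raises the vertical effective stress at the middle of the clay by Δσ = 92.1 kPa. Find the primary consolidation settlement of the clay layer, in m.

Mid-depth of clay below the ground surface: z = 3.4 + 3.9/2 = 5.35 m.
Total vertical stress at mid-clay: σ_v = 20×3.4 + 16.7×1.95 = 100.56 kPa.
Pore pressure: u = 9.81×(5.35 − 2.4) = 28.94 kPa.
Initial effective stress: σ'_0 = σ_v − u = 100.56 − 28.94 = 71.62 kPa.
Final effective stress: σ'_f = 71.62 + 92.1 = 163.72 kPa.
σ'_f = 163.72 > σ'_p = 92.3 kPa, so the stress path crosses the preconsolidation pressure — recompression up to σ'_p, then virgin compression beyond:
S_c = H/(1+e₀)·[C_r·log₁₀(σ'_p/σ'_0) + C_c·log₁₀(σ'_f/σ'_p)]
    = 3.9/2.26 × [0.075×log₁₀(92.3/71.62) + 0.39×log₁₀(163.72/92.3)]
    = 1.7257 × [0.0082626 + 0.097071] = 0.1818 m

S_c ≈ 0.182 m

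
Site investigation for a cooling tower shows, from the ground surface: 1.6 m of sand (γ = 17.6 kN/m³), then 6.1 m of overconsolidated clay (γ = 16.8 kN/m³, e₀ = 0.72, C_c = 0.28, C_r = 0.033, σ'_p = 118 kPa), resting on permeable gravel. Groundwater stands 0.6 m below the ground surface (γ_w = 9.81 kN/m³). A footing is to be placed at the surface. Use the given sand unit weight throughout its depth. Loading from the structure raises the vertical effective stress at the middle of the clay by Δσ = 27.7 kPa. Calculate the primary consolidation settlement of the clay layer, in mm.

Mid-depth of clay below the ground surface: z = 1.6 + 6.1/2 = 4.65 m.
Total vertical stress at mid-clay: σ_v = 17.6×1.6 + 16.8×3.05 = 79.4 kPa.
Pore pressure: u = 9.81×(4.65 − 0.6) = 39.73 kPa.
Initial effective stress: σ'_0 = σ_v − u = 79.4 − 39.73 = 39.67 kPa.
Final effective stress: σ'_f = 39.67 + 27.7 = 67.37 kPa.
σ'_f = 67.37 ≤ σ'_p = 118 kPa, so the clay remains overconsolidated and only the recompression index applies:
S_c = C_r·H/(1+e₀)·log₁₀(σ'_f/σ'_0) = 0.033×6.1/1.72×log₁₀(67.37/39.67)
    = 0.11703 × 0.23 = 0.02692 m

S_c ≈ 26.9 mm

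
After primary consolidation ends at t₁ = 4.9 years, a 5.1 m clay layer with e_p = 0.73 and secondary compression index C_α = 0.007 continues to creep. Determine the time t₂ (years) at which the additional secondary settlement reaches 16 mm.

t₂ ≈ 29.2 years

S_s = C_α·H/(1+e_p)·log₁₀(t₂/t₁) ⇒ log₁₀(t₂/t₁) = S_s·(1+e_p)/(C_α·H).
log₁₀(t₂/t₁) = 0.016 × (1+0.73) / (0.007×5.1) = 0.7754
t₂ = t₁ × 10^0.7754 = 4.9 × 5.961 = 29.21 years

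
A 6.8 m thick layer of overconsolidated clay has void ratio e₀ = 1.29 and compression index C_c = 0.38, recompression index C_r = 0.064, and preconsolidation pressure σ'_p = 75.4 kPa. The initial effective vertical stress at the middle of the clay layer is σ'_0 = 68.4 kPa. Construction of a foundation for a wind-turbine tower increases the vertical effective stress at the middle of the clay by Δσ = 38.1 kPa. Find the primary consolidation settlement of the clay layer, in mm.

S_c ≈ 177 mm

Final effective stress: σ'_f = 68.4 + 38.1 = 106.5 kPa.
σ'_f = 106.5 > σ'_p = 75.4 kPa, so the stress path crosses the preconsolidation pressure — recompression up to σ'_p, then virgin compression beyond:
S_c = H/(1+e₀)·[C_r·log₁₀(σ'_p/σ'_0) + C_c·log₁₀(σ'_f/σ'_p)]
    = 6.8/2.29 × [0.064×log₁₀(75.4/68.4) + 0.38×log₁₀(106.5/75.4)]
    = 2.9694 × [0.0027082 + 0.056992] = 0.1773 m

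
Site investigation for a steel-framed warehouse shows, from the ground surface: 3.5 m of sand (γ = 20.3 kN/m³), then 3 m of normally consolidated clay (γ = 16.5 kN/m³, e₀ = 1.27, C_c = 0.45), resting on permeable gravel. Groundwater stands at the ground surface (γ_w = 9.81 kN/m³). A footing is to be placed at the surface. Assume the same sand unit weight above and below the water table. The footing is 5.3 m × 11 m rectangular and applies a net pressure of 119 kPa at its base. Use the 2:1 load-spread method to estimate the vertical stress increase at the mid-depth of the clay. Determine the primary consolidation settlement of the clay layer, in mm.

S_c ≈ 166 mm

Mid-depth of clay below the ground surface: z = 3.5 + 3/2 = 5 m.
Total vertical stress at mid-clay: σ_v = 20.3×3.5 + 16.5×1.5 = 95.8 kPa.
Pore pressure: u = 9.81×(5 − 0) = 49.05 kPa.
Initial effective stress: σ'_0 = σ_v − u = 95.8 − 49.05 = 46.75 kPa.
Stress increase at mid-clay by the 2:1 spreading method:
Δσ = qBL/((B+z)(L+z)) = 119×5.3×11/((5.3+5)(11+5)) = 42.098 kPa
Final effective stress: σ'_f = σ'_0 + Δσ = 46.75 + 42.098 = 88.848 kPa.
Normally consolidated clay, so the full stress increment lies on the virgin compression line:
S_c = C_c·H/(1+e₀)·log₁₀(σ'_f/σ'_0) = 0.45×3/(1+1.27)×log₁₀(88.848/46.75)
    = 0.59471 × 0.27887 = 0.1658 m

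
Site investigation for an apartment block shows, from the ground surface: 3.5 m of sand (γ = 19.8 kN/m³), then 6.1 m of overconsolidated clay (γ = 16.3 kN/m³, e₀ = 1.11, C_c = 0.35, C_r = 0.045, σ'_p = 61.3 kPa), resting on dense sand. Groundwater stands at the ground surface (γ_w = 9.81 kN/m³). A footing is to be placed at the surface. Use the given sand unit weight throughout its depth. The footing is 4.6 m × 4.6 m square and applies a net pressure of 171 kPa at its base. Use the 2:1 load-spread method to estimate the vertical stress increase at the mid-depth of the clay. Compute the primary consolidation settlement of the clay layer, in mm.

Mid-depth of clay below the ground surface: z = 3.5 + 6.1/2 = 6.55 m.
Total vertical stress at mid-clay: σ_v = 19.8×3.5 + 16.3×3.05 = 119.01 kPa.
Pore pressure: u = 9.81×(6.55 − 0) = 64.255 kPa.
Initial effective stress: σ'_0 = σ_v − u = 119.01 − 64.255 = 54.755 kPa.
Stress increase at mid-clay by the 2:1 spreading method:
Δσ = qBL/((B+z)(L+z)) = 171×4.6×4.6/((4.6+6.55)(4.6+6.55)) = 29.105 kPa
Final effective stress: σ'_f = 54.755 + 29.105 = 83.86 kPa.
σ'_f = 83.86 > σ'_p = 61.3 kPa, so the stress path crosses the preconsolidation pressure — recompression up to σ'_p, then virgin compression beyond:
S_c = H/(1+e₀)·[C_r·log₁₀(σ'_p/σ'_0) + C_c·log₁₀(σ'_f/σ'_p)]
    = 6.1/2.11 × [0.045×log₁₀(61.3/54.755) + 0.35×log₁₀(83.86/61.3)]
    = 2.891 × [0.0022067 + 0.047633] = 0.1441 m

S_c ≈ 144 mm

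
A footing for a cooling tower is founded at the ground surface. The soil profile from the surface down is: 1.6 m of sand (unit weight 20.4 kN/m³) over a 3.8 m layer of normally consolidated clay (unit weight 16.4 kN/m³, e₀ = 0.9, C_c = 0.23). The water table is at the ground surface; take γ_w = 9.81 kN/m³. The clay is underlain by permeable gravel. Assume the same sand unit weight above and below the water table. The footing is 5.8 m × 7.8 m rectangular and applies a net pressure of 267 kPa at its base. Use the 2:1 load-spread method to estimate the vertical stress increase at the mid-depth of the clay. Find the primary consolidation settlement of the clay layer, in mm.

Mid-depth of clay below the ground surface: z = 1.6 + 3.8/2 = 3.5 m.
Total vertical stress at mid-clay: σ_v = 20.4×1.6 + 16.4×1.9 = 63.8 kPa.
Pore pressure: u = 9.81×(3.5 − 0) = 34.335 kPa.
Initial effective stress: σ'_0 = σ_v − u = 63.8 − 34.335 = 29.465 kPa.
Stress increase at mid-clay by the 2:1 spreading method:
Δσ = qBL/((B+z)(L+z)) = 267×5.8×7.8/((5.8+3.5)(7.8+3.5)) = 114.94 kPa
Final effective stress: σ'_f = σ'_0 + Δσ = 29.465 + 114.94 = 144.41 kPa.
Normally consolidated clay, so the full stress increment lies on the virgin compression line:
S_c = C_c·H/(1+e₀)·log₁₀(σ'_f/σ'_0) = 0.23×3.8/(1+0.9)×log₁₀(144.41/29.465)
    = 0.46 × 0.69029 = 0.3175 m

S_c ≈ 318 mm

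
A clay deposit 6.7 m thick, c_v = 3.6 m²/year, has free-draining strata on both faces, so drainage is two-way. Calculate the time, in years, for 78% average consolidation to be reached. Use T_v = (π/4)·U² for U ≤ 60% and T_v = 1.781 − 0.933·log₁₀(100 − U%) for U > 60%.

Drainage path length: H_d = H/2 = 3.35 m (double drainage).
U > 60%: T_v = 1.781 − 0.933·log₁₀(100 − 78) = 0.52852.
t = T_v·H_d²/c_v = 0.52852×3.35²/3.6 = 1.648 years.

t ≈ 1.65 years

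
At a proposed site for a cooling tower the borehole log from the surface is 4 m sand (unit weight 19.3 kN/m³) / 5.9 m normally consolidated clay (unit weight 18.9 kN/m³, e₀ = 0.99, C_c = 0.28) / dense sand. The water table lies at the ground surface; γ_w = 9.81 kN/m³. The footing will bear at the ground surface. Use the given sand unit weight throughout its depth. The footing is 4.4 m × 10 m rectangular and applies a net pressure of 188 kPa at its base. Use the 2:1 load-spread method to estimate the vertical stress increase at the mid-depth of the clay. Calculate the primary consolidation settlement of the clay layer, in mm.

Mid-depth of clay below the ground surface: z = 4 + 5.9/2 = 6.95 m.
Total vertical stress at mid-clay: σ_v = 19.3×4 + 18.9×2.95 = 132.96 kPa.
Pore pressure: u = 9.81×(6.95 − 0) = 68.18 kPa.
Initial effective stress: σ'_0 = σ_v − u = 132.96 − 68.18 = 64.78 kPa.
Stress increase at mid-clay by the 2:1 spreading method:
Δσ = qBL/((B+z)(L+z)) = 188×4.4×10/((4.4+6.95)(10+6.95)) = 42.998 kPa
Final effective stress: σ'_f = σ'_0 + Δσ = 64.78 + 42.998 = 107.78 kPa.
Normally consolidated clay, so the full stress increment lies on the virgin compression line:
S_c = C_c·H/(1+e₀)·log₁₀(σ'_f/σ'_0) = 0.28×5.9/(1+0.99)×log₁₀(107.78/64.78)
    = 0.83015 × 0.2211 = 0.1835 m

S_c ≈ 184 mm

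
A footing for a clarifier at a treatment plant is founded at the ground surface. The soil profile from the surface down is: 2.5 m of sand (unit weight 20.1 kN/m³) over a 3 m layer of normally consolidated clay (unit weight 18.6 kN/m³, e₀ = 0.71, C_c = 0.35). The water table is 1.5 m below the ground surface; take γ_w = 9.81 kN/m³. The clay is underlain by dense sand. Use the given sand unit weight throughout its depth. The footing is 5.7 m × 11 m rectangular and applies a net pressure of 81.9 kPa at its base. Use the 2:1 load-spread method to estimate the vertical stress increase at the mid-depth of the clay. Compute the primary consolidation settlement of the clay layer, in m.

Mid-depth of clay below the ground surface: z = 2.5 + 3/2 = 4 m.
Total vertical stress at mid-clay: σ_v = 20.1×2.5 + 18.6×1.5 = 78.15 kPa.
Pore pressure: u = 9.81×(4 − 1.5) = 24.525 kPa.
Initial effective stress: σ'_0 = σ_v − u = 78.15 − 24.525 = 53.625 kPa.
Stress increase at mid-clay by the 2:1 spreading method:
Δσ = qBL/((B+z)(L+z)) = 81.9×5.7×11/((5.7+4)(11+4)) = 35.293 kPa
Final effective stress: σ'_f = σ'_0 + Δσ = 53.625 + 35.293 = 88.918 kPa.
Normally consolidated clay, so the full stress increment lies on the virgin compression line:
S_c = C_c·H/(1+e₀)·log₁₀(σ'_f/σ'_0) = 0.35×3/(1+0.71)×log₁₀(88.918/53.625)
    = 0.61404 × 0.21962 = 0.1349 m

S_c ≈ 0.135 m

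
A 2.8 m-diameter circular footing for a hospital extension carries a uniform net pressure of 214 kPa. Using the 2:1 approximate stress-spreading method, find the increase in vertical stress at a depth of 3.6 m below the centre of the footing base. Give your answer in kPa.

By the 2:1 method the load spreads at 1 horizontal : 2 vertical, so at depth z the loaded area has grown by z in each plan dimension:
Δσ ≈ qD²/(D+z)² = 214×2.8²/(2.8+3.6)² = 40.961 kPa

Δσ_z ≈ 41 kPa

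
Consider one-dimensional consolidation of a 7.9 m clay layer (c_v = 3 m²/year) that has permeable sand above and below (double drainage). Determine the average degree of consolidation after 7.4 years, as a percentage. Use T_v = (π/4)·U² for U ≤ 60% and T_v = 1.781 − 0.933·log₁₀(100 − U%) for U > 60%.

U ≈ 97.6 %

Drainage path length: H_d = H/2 = 3.95 m (double drainage).
T_v = c_v·t/H_d² = 3×7.4/3.95² = 1.4228.
T_v = 1.4228 corresponds to the U > 60% branch:
U = 1 − 10^((1.781 − T_v)/0.933)/100 = 0.9758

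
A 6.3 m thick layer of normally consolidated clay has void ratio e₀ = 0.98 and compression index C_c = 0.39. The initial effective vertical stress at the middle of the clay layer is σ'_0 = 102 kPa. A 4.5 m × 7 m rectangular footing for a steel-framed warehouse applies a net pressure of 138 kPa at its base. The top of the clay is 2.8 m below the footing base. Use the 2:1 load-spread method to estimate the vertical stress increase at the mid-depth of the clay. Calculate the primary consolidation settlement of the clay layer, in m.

Mid-depth of clay below the footing base: z = 2.8 + 6.3/2 = 5.95 m.
Stress increase at mid-clay by the 2:1 spreading method:
Δσ = qBL/((B+z)(L+z)) = 138×4.5×7/((4.5+5.95)(7+5.95)) = 32.122 kPa
Final effective stress: σ'_f = σ'_0 + Δσ = 102 + 32.122 = 134.12 kPa.
Normally consolidated clay, so the full stress increment lies on the virgin compression line:
S_c = C_c·H/(1+e₀)·log₁₀(σ'_f/σ'_0) = 0.39×6.3/(1+0.98)×log₁₀(134.12/102)
    = 1.2409 × 0.11889 = 0.1475 m

S_c ≈ 0.148 m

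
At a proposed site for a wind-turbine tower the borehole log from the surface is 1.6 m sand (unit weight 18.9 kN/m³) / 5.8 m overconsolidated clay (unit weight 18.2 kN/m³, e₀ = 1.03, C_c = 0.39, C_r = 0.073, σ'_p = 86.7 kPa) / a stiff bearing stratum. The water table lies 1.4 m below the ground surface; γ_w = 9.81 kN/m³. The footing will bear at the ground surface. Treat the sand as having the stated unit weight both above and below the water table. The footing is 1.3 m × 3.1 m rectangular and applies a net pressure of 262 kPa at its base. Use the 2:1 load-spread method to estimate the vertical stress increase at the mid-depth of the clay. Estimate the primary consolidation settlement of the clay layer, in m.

Mid-depth of clay below the ground surface: z = 1.6 + 5.8/2 = 4.5 m.
Total vertical stress at mid-clay: σ_v = 18.9×1.6 + 18.2×2.9 = 83.02 kPa.
Pore pressure: u = 9.81×(4.5 − 1.4) = 30.411 kPa.
Initial effective stress: σ'_0 = σ_v − u = 83.02 − 30.411 = 52.609 kPa.
Stress increase at mid-clay by the 2:1 spreading method:
Δσ = qBL/((B+z)(L+z)) = 262×1.3×3.1/((1.3+4.5)(3.1+4.5)) = 23.953 kPa
Final effective stress: σ'_f = 52.609 + 23.953 = 76.562 kPa.
σ'_f = 76.562 ≤ σ'_p = 86.7 kPa, so the clay remains overconsolidated and only the recompression index applies:
S_c = C_r·H/(1+e₀)·log₁₀(σ'_f/σ'_0) = 0.073×5.8/2.03×log₁₀(76.562/52.609)
    = 0.20857 × 0.16295 = 0.03399 m

S_c ≈ 0.034 m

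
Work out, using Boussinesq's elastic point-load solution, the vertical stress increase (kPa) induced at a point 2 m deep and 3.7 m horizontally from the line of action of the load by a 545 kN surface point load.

Boussinesq vertical stress below a point load on an elastic half-space:
Δσ_z = 3P/(2πz²) · [1 + (r/z)²]^(−5/2)
r/z = 3.7/2 = 1.85; [1+(r/z)²]^(−5/2) = 0.024313.
Δσ_z = 3×545/(2π×2²) × 0.024313 = 65.055 × 0.024313 = 1.582 kPa

Δσ_z ≈ 1.58 kPa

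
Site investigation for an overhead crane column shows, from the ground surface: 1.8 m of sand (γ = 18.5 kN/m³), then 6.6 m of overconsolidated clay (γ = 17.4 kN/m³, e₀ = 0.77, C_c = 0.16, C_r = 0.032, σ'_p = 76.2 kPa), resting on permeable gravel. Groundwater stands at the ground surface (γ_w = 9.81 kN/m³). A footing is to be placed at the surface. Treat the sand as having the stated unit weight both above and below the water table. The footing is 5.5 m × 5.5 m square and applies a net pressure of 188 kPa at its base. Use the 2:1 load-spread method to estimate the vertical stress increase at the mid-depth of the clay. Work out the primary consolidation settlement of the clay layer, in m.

Mid-depth of clay below the ground surface: z = 1.8 + 6.6/2 = 5.1 m.
Total vertical stress at mid-clay: σ_v = 18.5×1.8 + 17.4×3.3 = 90.72 kPa.
Pore pressure: u = 9.81×(5.1 − 0) = 50.031 kPa.
Initial effective stress: σ'_0 = σ_v − u = 90.72 − 50.031 = 40.689 kPa.
Stress increase at mid-clay by the 2:1 spreading method:
Δσ = qBL/((B+z)(L+z)) = 188×5.5×5.5/((5.5+5.1)(5.5+5.1)) = 50.614 kPa
Final effective stress: σ'_f = 40.689 + 50.614 = 91.303 kPa.
σ'_f = 91.303 > σ'_p = 76.2 kPa, so the stress path crosses the preconsolidation pressure — recompression up to σ'_p, then virgin compression beyond:
S_c = H/(1+e₀)·[C_r·log₁₀(σ'_p/σ'_0) + C_c·log₁₀(σ'_f/σ'_p)]
    = 6.6/1.77 × [0.032×log₁₀(76.2/40.689) + 0.16×log₁₀(91.303/76.2)]
    = 3.7288 × [0.0087193 + 0.012565] = 0.07936 m

S_c ≈ 0.0794 m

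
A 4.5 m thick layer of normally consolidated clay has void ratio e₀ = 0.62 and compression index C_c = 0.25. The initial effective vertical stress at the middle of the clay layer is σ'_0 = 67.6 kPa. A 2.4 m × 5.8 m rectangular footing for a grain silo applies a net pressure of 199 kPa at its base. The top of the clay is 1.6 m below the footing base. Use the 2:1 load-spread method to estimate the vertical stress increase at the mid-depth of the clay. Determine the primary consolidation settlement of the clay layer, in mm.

Mid-depth of clay below the footing base: z = 1.6 + 4.5/2 = 3.85 m.
Stress increase at mid-clay by the 2:1 spreading method:
Δσ = qBL/((B+z)(L+z)) = 199×2.4×5.8/((2.4+3.85)(5.8+3.85)) = 45.929 kPa
Final effective stress: σ'_f = σ'_0 + Δσ = 67.6 + 45.929 = 113.53 kPa.
Normally consolidated clay, so the full stress increment lies on the virgin compression line:
S_c = C_c·H/(1+e₀)·log₁₀(σ'_f/σ'_0) = 0.25×4.5/(1+0.62)×log₁₀(113.53/67.6)
    = 0.69444 × 0.22516 = 0.1564 m

S_c ≈ 156 mm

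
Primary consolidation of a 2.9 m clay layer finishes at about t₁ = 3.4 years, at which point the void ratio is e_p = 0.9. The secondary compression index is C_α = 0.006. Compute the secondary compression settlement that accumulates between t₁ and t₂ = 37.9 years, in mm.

Secondary compression: S_s = C_α·H/(1+e_p)·log₁₀(t₂/t₁)
S_s = 0.006×2.9/(1+0.9)×log₁₀(37.9/3.4)
    = 0.009158 × 1.047 = 0.00959 m

S_s ≈ 9.59 mm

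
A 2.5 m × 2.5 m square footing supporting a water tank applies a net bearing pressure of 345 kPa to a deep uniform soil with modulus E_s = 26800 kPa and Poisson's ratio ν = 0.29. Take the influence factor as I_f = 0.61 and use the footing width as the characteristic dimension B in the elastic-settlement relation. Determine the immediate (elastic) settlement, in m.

Immediate (elastic) settlement: S_e = q·B·(1−ν²)/E_s · I_f.
S_e = 345 × 2.5 × (1 − 0.29²) / 26800 × 0.61
    = 345 × 2.5 × 0.9159 / 26800 × 0.61
    = 0.01798 m

S_e ≈ 0.018 m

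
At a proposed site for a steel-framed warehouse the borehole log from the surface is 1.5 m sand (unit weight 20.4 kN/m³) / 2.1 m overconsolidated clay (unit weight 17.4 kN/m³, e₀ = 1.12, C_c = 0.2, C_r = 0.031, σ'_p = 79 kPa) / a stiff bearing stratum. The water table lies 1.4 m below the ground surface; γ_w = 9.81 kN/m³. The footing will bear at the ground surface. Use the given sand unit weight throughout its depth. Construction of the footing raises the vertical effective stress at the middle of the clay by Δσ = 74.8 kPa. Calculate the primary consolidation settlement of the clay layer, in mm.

Mid-depth of clay below the ground surface: z = 1.5 + 2.1/2 = 2.55 m.
Total vertical stress at mid-clay: σ_v = 20.4×1.5 + 17.4×1.05 = 48.87 kPa.
Pore pressure: u = 9.81×(2.55 − 1.4) = 11.281 kPa.
Initial effective stress: σ'_0 = σ_v − u = 48.87 − 11.281 = 37.589 kPa.
Final effective stress: σ'_f = 37.589 + 74.8 = 112.39 kPa.
σ'_f = 112.39 > σ'_p = 79 kPa, so the stress path crosses the preconsolidation pressure — recompression up to σ'_p, then virgin compression beyond:
S_c = H/(1+e₀)·[C_r·log₁₀(σ'_p/σ'_0) + C_c·log₁₀(σ'_f/σ'_p)]
    = 2.1/2.12 × [0.031×log₁₀(79/37.589) + 0.2×log₁₀(112.39/79)]
    = 0.99057 × [0.0099996 + 0.03062] = 0.04024 m

S_c ≈ 40.2 mm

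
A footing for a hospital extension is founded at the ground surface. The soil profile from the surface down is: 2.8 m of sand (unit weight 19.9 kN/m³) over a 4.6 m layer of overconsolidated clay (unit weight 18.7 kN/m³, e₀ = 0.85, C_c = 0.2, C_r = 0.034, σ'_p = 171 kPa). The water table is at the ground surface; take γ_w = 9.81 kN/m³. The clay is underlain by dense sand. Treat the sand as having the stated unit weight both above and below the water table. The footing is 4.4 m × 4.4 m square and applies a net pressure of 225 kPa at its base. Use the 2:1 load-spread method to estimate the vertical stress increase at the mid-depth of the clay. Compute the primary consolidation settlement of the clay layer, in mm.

Mid-depth of clay below the ground surface: z = 2.8 + 4.6/2 = 5.1 m.
Total vertical stress at mid-clay: σ_v = 19.9×2.8 + 18.7×2.3 = 98.73 kPa.
Pore pressure: u = 9.81×(5.1 − 0) = 50.031 kPa.
Initial effective stress: σ'_0 = σ_v − u = 98.73 − 50.031 = 48.699 kPa.
Stress increase at mid-clay by the 2:1 spreading method:
Δσ = qBL/((B+z)(L+z)) = 225×4.4×4.4/((4.4+5.1)(4.4+5.1)) = 48.266 kPa
Final effective stress: σ'_f = 48.699 + 48.266 = 96.965 kPa.
σ'_f = 96.965 ≤ σ'_p = 171 kPa, so the clay remains overconsolidated and only the recompression index applies:
S_c = C_r·H/(1+e₀)·log₁₀(σ'_f/σ'_0) = 0.034×4.6/1.85×log₁₀(96.965/48.699)
    = 0.084541 × 0.29909 = 0.02529 m

S_c ≈ 25.3 mm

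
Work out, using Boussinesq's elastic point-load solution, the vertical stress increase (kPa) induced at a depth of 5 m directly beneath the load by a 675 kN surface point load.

Δσ_z ≈ 12.9 kPa

Boussinesq vertical stress below a point load on an elastic half-space:
Δσ_z = 3P/(2πz²) · [1 + (r/z)²]^(−5/2)
r/z = 0/5 = 0; [1+(r/z)²]^(−5/2) = 1.
Δσ_z = 3×675/(2π×5²) × 1 = 12.892 × 1 = 12.89 kPa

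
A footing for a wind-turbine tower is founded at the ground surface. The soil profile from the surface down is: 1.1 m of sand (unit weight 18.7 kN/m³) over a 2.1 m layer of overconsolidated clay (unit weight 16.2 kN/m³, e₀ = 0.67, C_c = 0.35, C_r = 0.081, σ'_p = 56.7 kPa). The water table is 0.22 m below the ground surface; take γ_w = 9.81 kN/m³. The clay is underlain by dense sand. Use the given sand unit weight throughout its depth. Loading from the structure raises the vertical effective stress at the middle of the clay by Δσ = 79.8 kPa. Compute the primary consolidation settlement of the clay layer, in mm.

S_c ≈ 155 mm

Mid-depth of clay below the ground surface: z = 1.1 + 2.1/2 = 2.15 m.
Total vertical stress at mid-clay: σ_v = 18.7×1.1 + 16.2×1.05 = 37.58 kPa.
Pore pressure: u = 9.81×(2.15 − 0.22) = 18.933 kPa.
Initial effective stress: σ'_0 = σ_v − u = 37.58 − 18.933 = 18.647 kPa.
Final effective stress: σ'_f = 18.647 + 79.8 = 98.447 kPa.
σ'_f = 98.447 > σ'_p = 56.7 kPa, so the stress path crosses the preconsolidation pressure — recompression up to σ'_p, then virgin compression beyond:
S_c = H/(1+e₀)·[C_r·log₁₀(σ'_p/σ'_0) + C_c·log₁₀(σ'_f/σ'_p)]
    = 2.1/1.67 × [0.081×log₁₀(56.7/18.647) + 0.35×log₁₀(98.447/56.7)]
    = 1.2575 × [0.039121 + 0.083867] = 0.1547 m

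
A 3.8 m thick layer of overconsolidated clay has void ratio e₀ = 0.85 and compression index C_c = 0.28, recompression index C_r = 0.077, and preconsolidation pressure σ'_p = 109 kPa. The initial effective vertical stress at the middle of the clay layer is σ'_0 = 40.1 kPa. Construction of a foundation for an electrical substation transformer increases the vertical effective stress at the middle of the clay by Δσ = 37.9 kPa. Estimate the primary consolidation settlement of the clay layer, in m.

S_c ≈ 0.0457 m

Final effective stress: σ'_f = 40.1 + 37.9 = 78 kPa.
σ'_f = 78 ≤ σ'_p = 109 kPa, so the clay remains overconsolidated and only the recompression index applies:
S_c = C_r·H/(1+e₀)·log₁₀(σ'_f/σ'_0) = 0.077×3.8/1.85×log₁₀(78/40.1)
    = 0.15817 × 0.28895 = 0.0457 m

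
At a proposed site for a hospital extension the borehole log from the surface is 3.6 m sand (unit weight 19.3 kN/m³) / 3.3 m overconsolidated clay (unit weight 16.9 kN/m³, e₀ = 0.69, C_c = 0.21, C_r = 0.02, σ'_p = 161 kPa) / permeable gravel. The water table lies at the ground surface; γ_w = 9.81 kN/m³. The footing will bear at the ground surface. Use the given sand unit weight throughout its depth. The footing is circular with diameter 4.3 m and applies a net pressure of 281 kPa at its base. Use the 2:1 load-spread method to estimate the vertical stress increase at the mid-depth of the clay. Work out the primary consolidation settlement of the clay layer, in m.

S_c ≈ 0.0137 m

Mid-depth of clay below the ground surface: z = 3.6 + 3.3/2 = 5.25 m.
Total vertical stress at mid-clay: σ_v = 19.3×3.6 + 16.9×1.65 = 97.365 kPa.
Pore pressure: u = 9.81×(5.25 − 0) = 51.503 kPa.
Initial effective stress: σ'_0 = σ_v − u = 97.365 − 51.503 = 45.862 kPa.
Stress increase at mid-clay by the 2:1 spreading method:
Δσ ≈ qD²/(D+z)² = 281×4.3²/(4.3+5.25)² = 56.969 kPa
Final effective stress: σ'_f = 45.862 + 56.969 = 102.83 kPa.
σ'_f = 102.83 ≤ σ'_p = 161 kPa, so the clay remains overconsolidated and only the recompression index applies:
S_c = C_r·H/(1+e₀)·log₁₀(σ'_f/σ'_0) = 0.02×3.3/1.69×log₁₀(102.83/45.862)
    = 0.039054 × 0.35067 = 0.0137 m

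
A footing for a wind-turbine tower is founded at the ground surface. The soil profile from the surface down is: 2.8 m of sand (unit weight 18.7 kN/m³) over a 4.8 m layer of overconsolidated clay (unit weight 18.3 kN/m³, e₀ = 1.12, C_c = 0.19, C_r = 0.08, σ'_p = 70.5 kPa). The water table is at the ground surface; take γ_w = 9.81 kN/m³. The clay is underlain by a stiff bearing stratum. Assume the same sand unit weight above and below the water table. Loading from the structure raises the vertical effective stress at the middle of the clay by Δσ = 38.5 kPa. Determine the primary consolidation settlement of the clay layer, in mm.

S_c ≈ 67.1 mm

Mid-depth of clay below the ground surface: z = 2.8 + 4.8/2 = 5.2 m.
Total vertical stress at mid-clay: σ_v = 18.7×2.8 + 18.3×2.4 = 96.28 kPa.
Pore pressure: u = 9.81×(5.2 − 0) = 51.012 kPa.
Initial effective stress: σ'_0 = σ_v − u = 96.28 − 51.012 = 45.268 kPa.
Final effective stress: σ'_f = 45.268 + 38.5 = 83.768 kPa.
σ'_f = 83.768 > σ'_p = 70.5 kPa, so the stress path crosses the preconsolidation pressure — recompression up to σ'_p, then virgin compression beyond:
S_c = H/(1+e₀)·[C_r·log₁₀(σ'_p/σ'_0) + C_c·log₁₀(σ'_f/σ'_p)]
    = 4.8/2.12 × [0.08×log₁₀(70.5/45.268) + 0.19×log₁₀(83.768/70.5)]
    = 2.2642 × [0.015392 + 0.014229] = 0.06707 m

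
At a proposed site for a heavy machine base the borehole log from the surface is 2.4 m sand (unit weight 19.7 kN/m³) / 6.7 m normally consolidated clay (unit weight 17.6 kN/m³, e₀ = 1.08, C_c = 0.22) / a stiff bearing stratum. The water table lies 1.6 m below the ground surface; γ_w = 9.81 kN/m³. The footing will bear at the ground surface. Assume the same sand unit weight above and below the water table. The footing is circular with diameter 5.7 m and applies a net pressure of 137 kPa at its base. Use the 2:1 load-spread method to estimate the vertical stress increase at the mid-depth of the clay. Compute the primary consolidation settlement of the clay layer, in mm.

S_c ≈ 128 mm

Mid-depth of clay below the ground surface: z = 2.4 + 6.7/2 = 5.75 m.
Total vertical stress at mid-clay: σ_v = 19.7×2.4 + 17.6×3.35 = 106.24 kPa.
Pore pressure: u = 9.81×(5.75 − 1.6) = 40.712 kPa.
Initial effective stress: σ'_0 = σ_v − u = 106.24 − 40.712 = 65.528 kPa.
Stress increase at mid-clay by the 2:1 spreading method:
Δσ ≈ qD²/(D+z)² = 137×5.7²/(5.7+5.75)² = 33.952 kPa
Final effective stress: σ'_f = σ'_0 + Δσ = 65.528 + 33.952 = 99.48 kPa.
Normally consolidated clay, so the full stress increment lies on the virgin compression line:
S_c = C_c·H/(1+e₀)·log₁₀(σ'_f/σ'_0) = 0.22×6.7/(1+1.08)×log₁₀(99.48/65.528)
    = 0.70865 × 0.18131 = 0.1285 m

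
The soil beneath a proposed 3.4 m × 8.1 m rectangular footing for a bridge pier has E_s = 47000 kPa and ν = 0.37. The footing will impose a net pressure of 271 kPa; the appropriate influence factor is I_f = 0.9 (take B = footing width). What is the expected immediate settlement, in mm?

Immediate (elastic) settlement: S_e = q·B·(1−ν²)/E_s · I_f.
S_e = 271 × 3.4 × (1 − 0.37²) / 47000 × 0.9
    = 271 × 3.4 × 0.8631 / 47000 × 0.9
    = 0.01523 m = 15.23 mm

S_e ≈ 15.2 mm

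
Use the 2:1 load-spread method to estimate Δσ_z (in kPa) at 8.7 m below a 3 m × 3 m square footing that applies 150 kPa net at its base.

By the 2:1 method the load spreads at 1 horizontal : 2 vertical, so at depth z the loaded area has grown by z in each plan dimension:
Δσ = qBL/((B+z)(L+z)) = 150×3×3/((3+8.7)(3+8.7)) = 9.8619 kPa

Δσ_z ≈ 9.86 kPa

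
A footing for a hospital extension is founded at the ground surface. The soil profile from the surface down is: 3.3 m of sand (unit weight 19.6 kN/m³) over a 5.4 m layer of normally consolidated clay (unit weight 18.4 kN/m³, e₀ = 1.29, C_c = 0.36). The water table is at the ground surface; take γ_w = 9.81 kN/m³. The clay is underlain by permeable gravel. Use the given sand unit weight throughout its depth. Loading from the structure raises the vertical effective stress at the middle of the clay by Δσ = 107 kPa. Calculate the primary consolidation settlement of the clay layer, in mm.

S_c ≈ 396 mm

Mid-depth of clay below the ground surface: z = 3.3 + 5.4/2 = 6 m.
Total vertical stress at mid-clay: σ_v = 19.6×3.3 + 18.4×2.7 = 114.36 kPa.
Pore pressure: u = 9.81×(6 − 0) = 58.86 kPa.
Initial effective stress: σ'_0 = σ_v − u = 114.36 − 58.86 = 55.5 kPa.
Final effective stress: σ'_f = σ'_0 + Δσ = 55.5 + 107 = 162.5 kPa.
Normally consolidated clay, so the full stress increment lies on the virgin compression line:
S_c = C_c·H/(1+e₀)·log₁₀(σ'_f/σ'_0) = 0.36×5.4/(1+1.29)×log₁₀(162.5/55.5)
    = 0.84891 × 0.46656 = 0.3961 m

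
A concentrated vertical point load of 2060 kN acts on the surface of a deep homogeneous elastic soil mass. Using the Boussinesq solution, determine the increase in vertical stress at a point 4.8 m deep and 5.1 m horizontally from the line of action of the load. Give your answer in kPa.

Δσ_z ≈ 6.46 kPa

Boussinesq vertical stress below a point load on an elastic half-space:
Δσ_z = 3P/(2πz²) · [1 + (r/z)²]^(−5/2)
r/z = 5.1/4.8 = 1.0625; [1+(r/z)²]^(−5/2) = 0.15122.
Δσ_z = 3×2060/(2π×4.8²) × 0.15122 = 42.69 × 0.15122 = 6.456 kPa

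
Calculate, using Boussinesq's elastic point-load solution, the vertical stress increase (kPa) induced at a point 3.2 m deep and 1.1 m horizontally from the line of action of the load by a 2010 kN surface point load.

Boussinesq vertical stress below a point load on an elastic half-space:
Δσ_z = 3P/(2πz²) · [1 + (r/z)²]^(−5/2)
r/z = 1.1/3.2 = 0.34375; [1+(r/z)²]^(−5/2) = 0.75637.
Δσ_z = 3×2010/(2π×3.2²) × 0.75637 = 93.721 × 0.75637 = 70.89 kPa

Δσ_z ≈ 70.9 kPa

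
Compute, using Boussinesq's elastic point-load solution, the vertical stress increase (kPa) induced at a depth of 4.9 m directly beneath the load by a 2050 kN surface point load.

Δσ_z ≈ 40.8 kPa

Boussinesq vertical stress below a point load on an elastic half-space:
Δσ_z = 3P/(2πz²) · [1 + (r/z)²]^(−5/2)
r/z = 0/4.9 = 0; [1+(r/z)²]^(−5/2) = 1.
Δσ_z = 3×2050/(2π×4.9²) × 1 = 40.766 × 1 = 40.77 kPa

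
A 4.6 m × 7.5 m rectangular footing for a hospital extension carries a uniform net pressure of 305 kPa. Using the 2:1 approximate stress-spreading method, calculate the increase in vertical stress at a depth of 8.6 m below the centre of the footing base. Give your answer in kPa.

By the 2:1 method the load spreads at 1 horizontal : 2 vertical, so at depth z the loaded area has grown by z in each plan dimension:
Δσ = qBL/((B+z)(L+z)) = 305×4.6×7.5/((4.6+8.6)(7.5+8.6)) = 49.513 kPa

Δσ_z ≈ 49.5 kPa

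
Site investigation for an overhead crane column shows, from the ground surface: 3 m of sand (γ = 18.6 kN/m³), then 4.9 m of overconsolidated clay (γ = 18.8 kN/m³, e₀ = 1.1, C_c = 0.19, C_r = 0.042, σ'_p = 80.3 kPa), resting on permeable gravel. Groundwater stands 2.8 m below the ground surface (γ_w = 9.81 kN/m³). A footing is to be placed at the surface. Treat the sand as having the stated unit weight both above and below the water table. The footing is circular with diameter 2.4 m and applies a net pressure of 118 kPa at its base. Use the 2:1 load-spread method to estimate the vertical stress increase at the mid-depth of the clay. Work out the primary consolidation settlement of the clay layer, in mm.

S_c ≈ 17.6 mm

Mid-depth of clay below the ground surface: z = 3 + 4.9/2 = 5.45 m.
Total vertical stress at mid-clay: σ_v = 18.6×3 + 18.8×2.45 = 101.86 kPa.
Pore pressure: u = 9.81×(5.45 − 2.8) = 25.997 kPa.
Initial effective stress: σ'_0 = σ_v − u = 101.86 − 25.997 = 75.863 kPa.
Stress increase at mid-clay by the 2:1 spreading method:
Δσ ≈ qD²/(D+z)² = 118×2.4²/(2.4+5.45)² = 11.03 kPa
Final effective stress: σ'_f = 75.863 + 11.03 = 86.893 kPa.
σ'_f = 86.893 > σ'_p = 80.3 kPa, so the stress path crosses the preconsolidation pressure — recompression up to σ'_p, then virgin compression beyond:
S_c = H/(1+e₀)·[C_r·log₁₀(σ'_p/σ'_0) + C_c·log₁₀(σ'_f/σ'_p)]
    = 4.9/2.1 × [0.042×log₁₀(80.3/75.863) + 0.19×log₁₀(86.893/80.3)]
    = 2.3333 × [0.0010368 + 0.0065112] = 0.01761 m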